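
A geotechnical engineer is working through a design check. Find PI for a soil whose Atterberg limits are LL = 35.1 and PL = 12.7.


Result: 22.4

Derivation:
Using PI = LL - PL
PI = 35.1 - 12.7
PI = 22.4


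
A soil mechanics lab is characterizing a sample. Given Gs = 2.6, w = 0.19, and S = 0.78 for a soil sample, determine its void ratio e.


Using the relation e = Gs * w / S
e = 2.6 * 0.19 / 0.78
e = 0.6333


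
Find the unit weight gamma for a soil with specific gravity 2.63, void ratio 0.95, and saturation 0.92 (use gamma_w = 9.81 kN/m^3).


Using gamma = gamma_w * (Gs + S*e) / (1 + e)
Numerator: Gs + S*e = 2.63 + 0.92*0.95 = 3.504
Denominator: 1 + e = 1 + 0.95 = 1.95
gamma = 9.81 * 3.504 / 1.95
gamma = 17.628 kN/m^3


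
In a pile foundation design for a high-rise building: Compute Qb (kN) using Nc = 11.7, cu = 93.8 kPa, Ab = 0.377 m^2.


Using Qb = Nc * cu * Ab
Qb = 11.7 * 93.8 * 0.377
Qb = 413.74 kN


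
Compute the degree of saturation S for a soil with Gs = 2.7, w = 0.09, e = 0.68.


Result: 0.3574

Derivation:
Using S = Gs * w / e
S = 2.7 * 0.09 / 0.68
S = 0.3574


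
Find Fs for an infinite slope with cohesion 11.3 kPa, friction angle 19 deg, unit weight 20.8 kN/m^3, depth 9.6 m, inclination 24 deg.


Result: 0.926

Derivation:
Using Fs = c / (gamma*H*sin(beta)*cos(beta)) + tan(phi)/tan(beta)
Cohesion contribution = 11.3 / (20.8*9.6*sin(24)*cos(24))
Cohesion contribution = 0.1523
Friction contribution = tan(19)/tan(24) = 0.773372
Fs = 0.1523 + 0.773372
Fs = 0.926


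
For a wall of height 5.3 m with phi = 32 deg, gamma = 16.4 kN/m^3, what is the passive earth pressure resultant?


Compute passive earth pressure coefficient:
Kp = tan^2(45 + phi/2) = tan^2(61.0) = 3.254588
Compute passive force:
Pp = 0.5 * Kp * gamma * H^2
Pp = 0.5 * 3.254588 * 16.4 * 5.3^2
Pp = 749.66 kN/m


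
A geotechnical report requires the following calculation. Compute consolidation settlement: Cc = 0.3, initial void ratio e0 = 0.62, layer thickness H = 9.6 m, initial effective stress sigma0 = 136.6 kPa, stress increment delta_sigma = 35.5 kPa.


Result: 0.1784 m

Derivation:
Using Sc = Cc * H / (1 + e0) * log10((sigma0 + delta_sigma) / sigma0)
Stress ratio = (136.6 + 35.5) / 136.6 = 1.25988
log10(1.25988) = 0.10033
Cc * H / (1 + e0) = 0.3 * 9.6 / (1 + 0.62) = 1.77778
Sc = 1.77778 * 0.10033
Sc = 0.1784 m


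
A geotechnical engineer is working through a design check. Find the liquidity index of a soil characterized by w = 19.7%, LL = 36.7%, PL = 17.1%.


First compute the plasticity index:
PI = LL - PL = 36.7 - 17.1 = 19.6
Then compute the liquidity index:
LI = (w - PL) / PI
LI = (19.7 - 17.1) / 19.6
LI = 0.133


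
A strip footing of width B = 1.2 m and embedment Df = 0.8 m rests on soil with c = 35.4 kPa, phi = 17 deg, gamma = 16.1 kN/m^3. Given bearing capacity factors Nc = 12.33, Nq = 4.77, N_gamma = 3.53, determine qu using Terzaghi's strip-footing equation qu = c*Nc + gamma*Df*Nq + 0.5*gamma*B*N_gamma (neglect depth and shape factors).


Compute qu = c*Nc + gamma*Df*Nq + 0.5*gamma*B*N_gamma
Term 1: 35.4 * 12.33 = 436.482
Term 2: 16.1 * 0.8 * 4.77 = 61.4376
Term 3: 0.5 * 16.1 * 1.2 * 3.53 = 34.0998
qu = 436.482 + 61.4376 + 34.0998
qu = 532.02 kPa


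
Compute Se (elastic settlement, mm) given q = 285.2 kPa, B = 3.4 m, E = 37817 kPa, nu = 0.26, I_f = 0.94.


Using Se = q * B * (1 - nu^2) * I_f / E
1 - nu^2 = 1 - 0.26^2 = 0.9324
Se = 285.2 * 3.4 * 0.9324 * 0.94 / 37817
Se = 0.022474 m
Convert to mm: Se = 0.022474 * 1000 = 22.474 mm


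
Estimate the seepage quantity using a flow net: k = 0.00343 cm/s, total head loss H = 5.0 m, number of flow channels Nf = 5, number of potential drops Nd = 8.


Result: 0.0001072 m^3/s per m

Derivation:
Convert k to m/s for unit consistency with H:
k = 0.00343 cm/s = 0.00343 / 100 m/s = 3.43e-05 m/s
Using q = k * H * Nf / Nd
Nf / Nd = 5 / 8 = 0.625
q = 3.43e-05 * 5.0 * 0.625
q = 0.0001072 m^3/s per m


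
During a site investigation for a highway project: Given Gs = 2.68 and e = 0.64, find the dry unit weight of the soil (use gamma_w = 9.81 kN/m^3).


Using gamma_d = Gs * gamma_w / (1 + e)
gamma_d = 2.68 * 9.81 / (1 + 0.64)
gamma_d = 2.68 * 9.81 / 1.64
gamma_d = 16.031 kN/m^3


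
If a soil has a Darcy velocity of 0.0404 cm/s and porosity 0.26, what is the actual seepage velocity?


Result: 0.15538 cm/s

Derivation:
Using v_s = v_d / n
v_s = 0.0404 / 0.26
v_s = 0.15538 cm/s


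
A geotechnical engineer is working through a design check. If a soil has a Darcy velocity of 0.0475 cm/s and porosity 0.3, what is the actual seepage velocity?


Using v_s = v_d / n
v_s = 0.0475 / 0.3
v_s = 0.15833 cm/s


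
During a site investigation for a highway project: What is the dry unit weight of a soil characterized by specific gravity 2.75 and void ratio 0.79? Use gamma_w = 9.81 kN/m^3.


Using gamma_d = Gs * gamma_w / (1 + e)
gamma_d = 2.75 * 9.81 / (1 + 0.79)
gamma_d = 2.75 * 9.81 / 1.79
gamma_d = 15.071 kN/m^3


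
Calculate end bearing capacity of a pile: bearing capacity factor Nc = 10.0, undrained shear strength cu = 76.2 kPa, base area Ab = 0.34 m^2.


Using Qb = Nc * cu * Ab
Qb = 10.0 * 76.2 * 0.34
Qb = 259.08 kN


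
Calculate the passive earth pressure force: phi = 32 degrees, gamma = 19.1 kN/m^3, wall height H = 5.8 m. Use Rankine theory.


Result: 1045.58 kN/m

Derivation:
Compute passive earth pressure coefficient:
Kp = tan^2(45 + phi/2) = tan^2(61.0) = 3.254588
Compute passive force:
Pp = 0.5 * Kp * gamma * H^2
Pp = 0.5 * 3.254588 * 19.1 * 5.8^2
Pp = 1045.58 kN/m


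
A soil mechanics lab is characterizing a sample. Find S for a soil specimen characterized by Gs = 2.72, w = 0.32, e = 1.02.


Using S = Gs * w / e
S = 2.72 * 0.32 / 1.02
S = 0.8533


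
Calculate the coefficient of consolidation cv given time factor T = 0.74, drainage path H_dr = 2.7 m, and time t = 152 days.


Using cv = T * H_dr^2 / t
H_dr^2 = 2.7^2 = 7.29
cv = 0.74 * 7.29 / 152
cv = 0.03549 m^2/day


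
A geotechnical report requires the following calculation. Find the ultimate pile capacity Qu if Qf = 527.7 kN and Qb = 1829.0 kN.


Using Qu = Qf + Qb
Qu = 527.7 + 1829.0
Qu = 2356.7 kN


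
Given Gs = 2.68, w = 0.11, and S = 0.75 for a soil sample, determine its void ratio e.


Using the relation e = Gs * w / S
e = 2.68 * 0.11 / 0.75
e = 0.3931


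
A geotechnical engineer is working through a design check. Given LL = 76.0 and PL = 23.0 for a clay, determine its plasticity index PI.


Using PI = LL - PL
PI = 76.0 - 23.0
PI = 53.0


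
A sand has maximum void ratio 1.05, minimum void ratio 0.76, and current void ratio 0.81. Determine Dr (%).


Result: 82.76 %

Derivation:
Using Dr = (e_max - e) / (e_max - e_min) * 100
e_max - e = 1.05 - 0.81 = 0.24
e_max - e_min = 1.05 - 0.76 = 0.29
Dr = 0.24 / 0.29 * 100
Dr = 82.76 %


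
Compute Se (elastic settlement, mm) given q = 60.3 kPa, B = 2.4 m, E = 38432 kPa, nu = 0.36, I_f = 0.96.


Using Se = q * B * (1 - nu^2) * I_f / E
1 - nu^2 = 1 - 0.36^2 = 0.8704
Se = 60.3 * 2.4 * 0.8704 * 0.96 / 38432
Se = 0.003146 m
Convert to mm: Se = 0.003146 * 1000 = 3.146 mm


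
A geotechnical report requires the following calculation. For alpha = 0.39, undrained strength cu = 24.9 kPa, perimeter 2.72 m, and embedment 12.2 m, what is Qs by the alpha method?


Result: 322.25 kN

Derivation:
Using Qs = alpha * cu * perimeter * L
Qs = 0.39 * 24.9 * 2.72 * 12.2
Qs = 322.25 kN


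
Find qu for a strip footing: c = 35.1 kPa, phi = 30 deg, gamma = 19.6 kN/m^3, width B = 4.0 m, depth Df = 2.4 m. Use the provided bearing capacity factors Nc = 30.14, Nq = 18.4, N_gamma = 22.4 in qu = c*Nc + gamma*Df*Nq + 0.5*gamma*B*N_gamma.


Compute qu = c*Nc + gamma*Df*Nq + 0.5*gamma*B*N_gamma
Term 1: 35.1 * 30.14 = 1057.914
Term 2: 19.6 * 2.4 * 18.4 = 865.536
Term 3: 0.5 * 19.6 * 4.0 * 22.4 = 878.08
qu = 1057.914 + 865.536 + 878.08
qu = 2801.53 kPa


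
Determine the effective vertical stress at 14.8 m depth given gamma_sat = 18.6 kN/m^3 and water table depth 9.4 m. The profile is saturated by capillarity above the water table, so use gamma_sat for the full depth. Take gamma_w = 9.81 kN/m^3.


Total stress = gamma_sat * depth
sigma = 18.6 * 14.8 = 275.28 kPa
Pore water pressure u = gamma_w * (depth - d_wt)
u = 9.81 * (14.8 - 9.4) = 52.974 kPa
Effective stress = sigma - u
sigma' = 275.28 - 52.974 = 222.31 kPa


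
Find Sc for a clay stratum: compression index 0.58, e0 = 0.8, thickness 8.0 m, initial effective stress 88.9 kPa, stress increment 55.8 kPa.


Result: 0.5454 m

Derivation:
Using Sc = Cc * H / (1 + e0) * log10((sigma0 + delta_sigma) / sigma0)
Stress ratio = (88.9 + 55.8) / 88.9 = 1.62767
log10(1.62767) = 0.211567
Cc * H / (1 + e0) = 0.58 * 8.0 / (1 + 0.8) = 2.57778
Sc = 2.57778 * 0.211567
Sc = 0.5454 m


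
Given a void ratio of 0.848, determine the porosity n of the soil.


Using the relation n = e / (1 + e)
n = 0.848 / (1 + 0.848)
n = 0.848 / 1.848
n = 0.4589


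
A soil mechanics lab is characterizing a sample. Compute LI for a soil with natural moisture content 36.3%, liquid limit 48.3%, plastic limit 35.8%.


Result: 0.04

Derivation:
First compute the plasticity index:
PI = LL - PL = 48.3 - 35.8 = 12.5
Then compute the liquidity index:
LI = (w - PL) / PI
LI = (36.3 - 35.8) / 12.5
LI = 0.04


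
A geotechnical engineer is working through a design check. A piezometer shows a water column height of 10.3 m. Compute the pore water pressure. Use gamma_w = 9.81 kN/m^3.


Using u = gamma_w * h_w
u = 9.81 * 10.3
u = 101.04 kPa


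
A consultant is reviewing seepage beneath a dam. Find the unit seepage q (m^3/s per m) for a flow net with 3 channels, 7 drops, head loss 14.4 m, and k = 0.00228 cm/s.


Convert k to m/s for unit consistency with H:
k = 0.00228 cm/s = 0.00228 / 100 m/s = 2.28e-05 m/s
Using q = k * H * Nf / Nd
Nf / Nd = 3 / 7 = 0.4286
q = 2.28e-05 * 14.4 * 0.4286
q = 0.0001407 m^3/s per m


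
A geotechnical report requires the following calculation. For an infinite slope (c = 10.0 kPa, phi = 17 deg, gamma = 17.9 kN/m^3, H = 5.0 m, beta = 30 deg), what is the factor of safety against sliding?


Result: 0.788

Derivation:
Using Fs = c / (gamma*H*sin(beta)*cos(beta)) + tan(phi)/tan(beta)
Cohesion contribution = 10.0 / (17.9*5.0*sin(30)*cos(30))
Cohesion contribution = 0.258034
Friction contribution = tan(17)/tan(30) = 0.529541
Fs = 0.258034 + 0.529541
Fs = 0.788


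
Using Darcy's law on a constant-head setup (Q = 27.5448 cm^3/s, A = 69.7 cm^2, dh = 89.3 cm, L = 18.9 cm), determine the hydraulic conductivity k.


Compute hydraulic gradient:
i = dh / L = 89.3 / 18.9 = 4.72487
Then apply Darcy's law:
k = Q / (A * i)
k = 27.5448 / (69.7 * 4.72487)
k = 27.5448 / 329.323
k = 0.083641 cm/s


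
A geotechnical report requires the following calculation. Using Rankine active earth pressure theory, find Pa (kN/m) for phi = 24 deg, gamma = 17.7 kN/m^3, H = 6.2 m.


Compute active earth pressure coefficient:
Ka = tan^2(45 - phi/2) = tan^2(33.0) = 0.42173
Compute active force:
Pa = 0.5 * Ka * gamma * H^2
Pa = 0.5 * 0.42173 * 17.7 * 6.2^2
Pa = 143.47 kN/m


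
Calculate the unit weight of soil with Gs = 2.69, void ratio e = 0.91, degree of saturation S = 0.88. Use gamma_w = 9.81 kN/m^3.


Using gamma = gamma_w * (Gs + S*e) / (1 + e)
Numerator: Gs + S*e = 2.69 + 0.88*0.91 = 3.4908
Denominator: 1 + e = 1 + 0.91 = 1.91
gamma = 9.81 * 3.4908 / 1.91
gamma = 17.929 kN/m^3


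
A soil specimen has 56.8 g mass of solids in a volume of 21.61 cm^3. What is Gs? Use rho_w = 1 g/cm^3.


Result: 2.628

Derivation:
Using Gs = m_s / (V_s * rho_w)
Since rho_w = 1 g/cm^3:
Gs = 56.8 / 21.61
Gs = 2.628


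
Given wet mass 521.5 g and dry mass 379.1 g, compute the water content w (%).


Using w = (m_wet - m_dry) / m_dry * 100
m_wet - m_dry = 521.5 - 379.1 = 142.4 g
w = 142.4 / 379.1 * 100
w = 37.56 %


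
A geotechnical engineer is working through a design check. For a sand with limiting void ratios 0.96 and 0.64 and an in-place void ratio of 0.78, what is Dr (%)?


Result: 56.25 %

Derivation:
Using Dr = (e_max - e) / (e_max - e_min) * 100
e_max - e = 0.96 - 0.78 = 0.18
e_max - e_min = 0.96 - 0.64 = 0.32
Dr = 0.18 / 0.32 * 100
Dr = 56.25 %


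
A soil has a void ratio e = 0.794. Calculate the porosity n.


Using the relation n = e / (1 + e)
n = 0.794 / (1 + 0.794)
n = 0.794 / 1.794
n = 0.4426


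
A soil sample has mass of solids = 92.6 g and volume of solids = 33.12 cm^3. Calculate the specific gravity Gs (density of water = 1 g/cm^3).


Using Gs = m_s / (V_s * rho_w)
Since rho_w = 1 g/cm^3:
Gs = 92.6 / 33.12
Gs = 2.796


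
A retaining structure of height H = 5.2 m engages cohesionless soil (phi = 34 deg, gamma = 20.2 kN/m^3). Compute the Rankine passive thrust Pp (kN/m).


Compute passive earth pressure coefficient:
Kp = tan^2(45 + phi/2) = tan^2(62.0) = 3.537132
Compute passive force:
Pp = 0.5 * Kp * gamma * H^2
Pp = 0.5 * 3.537132 * 20.2 * 5.2^2
Pp = 966.0 kN/m


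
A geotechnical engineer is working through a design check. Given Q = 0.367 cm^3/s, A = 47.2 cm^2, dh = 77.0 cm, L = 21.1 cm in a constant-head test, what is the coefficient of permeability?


Compute hydraulic gradient:
i = dh / L = 77.0 / 21.1 = 3.64929
Then apply Darcy's law:
k = Q / (A * i)
k = 0.367 / (47.2 * 3.64929)
k = 0.367 / 172.246
k = 0.002131 cm/s


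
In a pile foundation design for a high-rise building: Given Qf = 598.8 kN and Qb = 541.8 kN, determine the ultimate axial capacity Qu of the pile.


Using Qu = Qf + Qb
Qu = 598.8 + 541.8
Qu = 1140.6 kN


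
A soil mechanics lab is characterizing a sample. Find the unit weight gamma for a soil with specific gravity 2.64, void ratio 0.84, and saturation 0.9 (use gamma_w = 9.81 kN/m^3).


Using gamma = gamma_w * (Gs + S*e) / (1 + e)
Numerator: Gs + S*e = 2.64 + 0.9*0.84 = 3.396
Denominator: 1 + e = 1 + 0.84 = 1.84
gamma = 9.81 * 3.396 / 1.84
gamma = 18.106 kN/m^3


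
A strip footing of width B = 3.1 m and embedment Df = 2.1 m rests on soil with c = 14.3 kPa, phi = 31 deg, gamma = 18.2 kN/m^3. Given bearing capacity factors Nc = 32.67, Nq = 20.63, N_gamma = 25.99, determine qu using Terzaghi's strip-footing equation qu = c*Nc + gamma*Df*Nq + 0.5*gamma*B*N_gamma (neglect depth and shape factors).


Result: 1988.84 kPa

Derivation:
Compute qu = c*Nc + gamma*Df*Nq + 0.5*gamma*B*N_gamma
Term 1: 14.3 * 32.67 = 467.181
Term 2: 18.2 * 2.1 * 20.63 = 788.4786
Term 3: 0.5 * 18.2 * 3.1 * 25.99 = 733.1779
qu = 467.181 + 788.4786 + 733.1779
qu = 1988.84 kPa


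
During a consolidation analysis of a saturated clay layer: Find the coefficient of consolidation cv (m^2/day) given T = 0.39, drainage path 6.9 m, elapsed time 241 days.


Using cv = T * H_dr^2 / t
H_dr^2 = 6.9^2 = 47.61
cv = 0.39 * 47.61 / 241
cv = 0.07705 m^2/day


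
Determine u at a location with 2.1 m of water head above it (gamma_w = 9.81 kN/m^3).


Using u = gamma_w * h_w
u = 9.81 * 2.1
u = 20.6 kPa


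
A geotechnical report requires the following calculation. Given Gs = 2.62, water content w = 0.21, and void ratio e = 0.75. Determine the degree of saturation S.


Using S = Gs * w / e
S = 2.62 * 0.21 / 0.75
S = 0.7336


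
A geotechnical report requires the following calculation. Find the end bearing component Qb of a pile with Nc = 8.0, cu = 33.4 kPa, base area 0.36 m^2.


Using Qb = Nc * cu * Ab
Qb = 8.0 * 33.4 * 0.36
Qb = 96.19 kN


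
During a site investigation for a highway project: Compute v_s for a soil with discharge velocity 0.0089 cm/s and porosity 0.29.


Using v_s = v_d / n
v_s = 0.0089 / 0.29
v_s = 0.03069 cm/s


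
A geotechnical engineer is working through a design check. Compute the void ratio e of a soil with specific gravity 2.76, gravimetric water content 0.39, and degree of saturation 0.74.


Result: 1.4546

Derivation:
Using the relation e = Gs * w / S
e = 2.76 * 0.39 / 0.74
e = 1.4546


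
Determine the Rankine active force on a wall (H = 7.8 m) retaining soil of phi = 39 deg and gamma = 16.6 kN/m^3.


Compute active earth pressure coefficient:
Ka = tan^2(45 - phi/2) = tan^2(25.5) = 0.227506
Compute active force:
Pa = 0.5 * Ka * gamma * H^2
Pa = 0.5 * 0.227506 * 16.6 * 7.8^2
Pa = 114.88 kN/m


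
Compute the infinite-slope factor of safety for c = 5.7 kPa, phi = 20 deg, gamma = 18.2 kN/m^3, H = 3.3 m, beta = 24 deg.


Result: 1.073

Derivation:
Using Fs = c / (gamma*H*sin(beta)*cos(beta)) + tan(phi)/tan(beta)
Cohesion contribution = 5.7 / (18.2*3.3*sin(24)*cos(24))
Cohesion contribution = 0.255415
Friction contribution = tan(20)/tan(24) = 0.817491
Fs = 0.255415 + 0.817491
Fs = 1.073


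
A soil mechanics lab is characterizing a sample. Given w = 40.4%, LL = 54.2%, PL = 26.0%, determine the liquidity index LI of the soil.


Result: 0.511

Derivation:
First compute the plasticity index:
PI = LL - PL = 54.2 - 26.0 = 28.2
Then compute the liquidity index:
LI = (w - PL) / PI
LI = (40.4 - 26.0) / 28.2
LI = 0.511


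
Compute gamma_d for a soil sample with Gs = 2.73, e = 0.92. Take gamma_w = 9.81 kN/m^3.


Result: 13.949 kN/m^3

Derivation:
Using gamma_d = Gs * gamma_w / (1 + e)
gamma_d = 2.73 * 9.81 / (1 + 0.92)
gamma_d = 2.73 * 9.81 / 1.92
gamma_d = 13.949 kN/m^3


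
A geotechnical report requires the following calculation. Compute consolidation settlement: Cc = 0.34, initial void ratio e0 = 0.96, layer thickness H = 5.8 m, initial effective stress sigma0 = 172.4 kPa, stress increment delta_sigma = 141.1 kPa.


Result: 0.2613 m

Derivation:
Using Sc = Cc * H / (1 + e0) * log10((sigma0 + delta_sigma) / sigma0)
Stress ratio = (172.4 + 141.1) / 172.4 = 1.81845
log10(1.81845) = 0.2597
Cc * H / (1 + e0) = 0.34 * 5.8 / (1 + 0.96) = 1.00612
Sc = 1.00612 * 0.2597
Sc = 0.2613 m


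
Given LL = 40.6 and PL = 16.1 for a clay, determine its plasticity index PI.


Using PI = LL - PL
PI = 40.6 - 16.1
PI = 24.5


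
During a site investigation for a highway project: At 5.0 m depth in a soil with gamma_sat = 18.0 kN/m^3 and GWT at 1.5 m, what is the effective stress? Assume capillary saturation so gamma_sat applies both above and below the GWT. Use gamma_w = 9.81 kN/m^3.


Result: 55.67 kPa

Derivation:
Total stress = gamma_sat * depth
sigma = 18.0 * 5.0 = 90.0 kPa
Pore water pressure u = gamma_w * (depth - d_wt)
u = 9.81 * (5.0 - 1.5) = 34.335 kPa
Effective stress = sigma - u
sigma' = 90.0 - 34.335 = 55.67 kPa


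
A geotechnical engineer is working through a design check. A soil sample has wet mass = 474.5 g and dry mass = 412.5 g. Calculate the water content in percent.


Result: 15.03 %

Derivation:
Using w = (m_wet - m_dry) / m_dry * 100
m_wet - m_dry = 474.5 - 412.5 = 62.0 g
w = 62.0 / 412.5 * 100
w = 15.03 %


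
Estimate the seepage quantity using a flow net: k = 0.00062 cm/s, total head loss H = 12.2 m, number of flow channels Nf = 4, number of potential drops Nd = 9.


Convert k to m/s for unit consistency with H:
k = 0.00062 cm/s = 0.00062 / 100 m/s = 6.2e-06 m/s
Using q = k * H * Nf / Nd
Nf / Nd = 4 / 9 = 0.4444
q = 6.2e-06 * 12.2 * 0.4444
q = 3.362e-05 m^3/s per m


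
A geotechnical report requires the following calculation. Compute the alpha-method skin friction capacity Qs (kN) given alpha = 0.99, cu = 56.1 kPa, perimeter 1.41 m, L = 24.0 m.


Using Qs = alpha * cu * perimeter * L
Qs = 0.99 * 56.1 * 1.41 * 24.0
Qs = 1879.44 kN


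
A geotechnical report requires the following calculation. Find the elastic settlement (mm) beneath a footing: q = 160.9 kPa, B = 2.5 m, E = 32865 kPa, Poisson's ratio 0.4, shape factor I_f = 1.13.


Result: 11.618 mm

Derivation:
Using Se = q * B * (1 - nu^2) * I_f / E
1 - nu^2 = 1 - 0.4^2 = 0.84
Se = 160.9 * 2.5 * 0.84 * 1.13 / 32865
Se = 0.011618 m
Convert to mm: Se = 0.011618 * 1000 = 11.618 mm


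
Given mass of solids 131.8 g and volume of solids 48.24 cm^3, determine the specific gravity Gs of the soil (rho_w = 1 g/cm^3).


Using Gs = m_s / (V_s * rho_w)
Since rho_w = 1 g/cm^3:
Gs = 131.8 / 48.24
Gs = 2.732


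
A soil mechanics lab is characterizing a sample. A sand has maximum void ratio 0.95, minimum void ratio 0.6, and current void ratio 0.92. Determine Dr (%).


Result: 8.57 %

Derivation:
Using Dr = (e_max - e) / (e_max - e_min) * 100
e_max - e = 0.95 - 0.92 = 0.03
e_max - e_min = 0.95 - 0.6 = 0.35
Dr = 0.03 / 0.35 * 100
Dr = 8.57 %


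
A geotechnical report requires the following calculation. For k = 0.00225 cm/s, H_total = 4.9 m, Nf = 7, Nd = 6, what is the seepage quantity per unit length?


Result: 0.0001286 m^3/s per m

Derivation:
Convert k to m/s for unit consistency with H:
k = 0.00225 cm/s = 0.00225 / 100 m/s = 2.25e-05 m/s
Using q = k * H * Nf / Nd
Nf / Nd = 7 / 6 = 1.1667
q = 2.25e-05 * 4.9 * 1.1667
q = 0.0001286 m^3/s per m


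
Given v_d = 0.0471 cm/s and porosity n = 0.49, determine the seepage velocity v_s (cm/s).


Result: 0.09612 cm/s

Derivation:
Using v_s = v_d / n
v_s = 0.0471 / 0.49
v_s = 0.09612 cm/s


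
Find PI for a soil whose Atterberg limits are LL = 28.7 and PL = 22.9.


Result: 5.8

Derivation:
Using PI = LL - PL
PI = 28.7 - 22.9
PI = 5.8


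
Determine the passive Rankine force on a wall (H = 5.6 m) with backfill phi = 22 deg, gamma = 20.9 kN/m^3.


Compute passive earth pressure coefficient:
Kp = tan^2(45 + phi/2) = tan^2(56.0) = 2.197987
Compute passive force:
Pp = 0.5 * Kp * gamma * H^2
Pp = 0.5 * 2.197987 * 20.9 * 5.6^2
Pp = 720.31 kN/m


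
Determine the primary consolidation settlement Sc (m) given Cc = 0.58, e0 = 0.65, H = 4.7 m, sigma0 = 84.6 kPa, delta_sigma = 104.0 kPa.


Result: 0.5752 m

Derivation:
Using Sc = Cc * H / (1 + e0) * log10((sigma0 + delta_sigma) / sigma0)
Stress ratio = (84.6 + 104.0) / 84.6 = 2.22931
log10(2.22931) = 0.348171
Cc * H / (1 + e0) = 0.58 * 4.7 / (1 + 0.65) = 1.65212
Sc = 1.65212 * 0.348171
Sc = 0.5752 m


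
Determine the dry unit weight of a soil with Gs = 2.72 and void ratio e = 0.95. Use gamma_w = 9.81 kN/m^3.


Using gamma_d = Gs * gamma_w / (1 + e)
gamma_d = 2.72 * 9.81 / (1 + 0.95)
gamma_d = 2.72 * 9.81 / 1.95
gamma_d = 13.684 kN/m^3


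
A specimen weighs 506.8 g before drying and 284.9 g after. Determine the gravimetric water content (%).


Using w = (m_wet - m_dry) / m_dry * 100
m_wet - m_dry = 506.8 - 284.9 = 221.9 g
w = 221.9 / 284.9 * 100
w = 77.89 %


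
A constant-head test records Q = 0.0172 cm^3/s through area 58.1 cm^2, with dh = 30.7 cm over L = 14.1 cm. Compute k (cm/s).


Compute hydraulic gradient:
i = dh / L = 30.7 / 14.1 = 2.1773
Then apply Darcy's law:
k = Q / (A * i)
k = 0.0172 / (58.1 * 2.1773)
k = 0.0172 / 126.501
k = 0.000136 cm/s


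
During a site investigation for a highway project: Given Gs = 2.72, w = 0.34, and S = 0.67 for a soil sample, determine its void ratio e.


Using the relation e = Gs * w / S
e = 2.72 * 0.34 / 0.67
e = 1.3803


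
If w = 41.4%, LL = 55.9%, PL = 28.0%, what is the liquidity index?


First compute the plasticity index:
PI = LL - PL = 55.9 - 28.0 = 27.9
Then compute the liquidity index:
LI = (w - PL) / PI
LI = (41.4 - 28.0) / 27.9
LI = 0.48


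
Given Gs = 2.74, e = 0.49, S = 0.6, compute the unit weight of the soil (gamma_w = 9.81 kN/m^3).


Result: 19.976 kN/m^3

Derivation:
Using gamma = gamma_w * (Gs + S*e) / (1 + e)
Numerator: Gs + S*e = 2.74 + 0.6*0.49 = 3.034
Denominator: 1 + e = 1 + 0.49 = 1.49
gamma = 9.81 * 3.034 / 1.49
gamma = 19.976 kN/m^3


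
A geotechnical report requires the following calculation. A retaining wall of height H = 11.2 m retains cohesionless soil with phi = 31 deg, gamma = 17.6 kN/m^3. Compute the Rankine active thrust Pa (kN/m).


Compute active earth pressure coefficient:
Ka = tan^2(45 - phi/2) = tan^2(29.5) = 0.320099
Compute active force:
Pa = 0.5 * Ka * gamma * H^2
Pa = 0.5 * 0.320099 * 17.6 * 11.2^2
Pa = 353.35 kN/m


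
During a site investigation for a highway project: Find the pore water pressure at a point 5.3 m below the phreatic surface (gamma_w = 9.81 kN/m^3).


Using u = gamma_w * h_w
u = 9.81 * 5.3
u = 51.99 kPa


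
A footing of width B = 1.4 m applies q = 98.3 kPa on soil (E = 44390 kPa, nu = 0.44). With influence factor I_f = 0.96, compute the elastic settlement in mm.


Using Se = q * B * (1 - nu^2) * I_f / E
1 - nu^2 = 1 - 0.44^2 = 0.8064
Se = 98.3 * 1.4 * 0.8064 * 0.96 / 44390
Se = 0.002400 m
Convert to mm: Se = 0.002400 * 1000 = 2.4 mm


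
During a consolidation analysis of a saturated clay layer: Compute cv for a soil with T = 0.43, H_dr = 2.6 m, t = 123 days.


Using cv = T * H_dr^2 / t
H_dr^2 = 2.6^2 = 6.76
cv = 0.43 * 6.76 / 123
cv = 0.02363 m^2/day


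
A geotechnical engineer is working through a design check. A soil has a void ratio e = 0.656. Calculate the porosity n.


Using the relation n = e / (1 + e)
n = 0.656 / (1 + 0.656)
n = 0.656 / 1.656
n = 0.3961


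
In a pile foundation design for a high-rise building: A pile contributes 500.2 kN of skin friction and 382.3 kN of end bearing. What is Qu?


Result: 882.5 kN

Derivation:
Using Qu = Qf + Qb
Qu = 500.2 + 382.3
Qu = 882.5 kN


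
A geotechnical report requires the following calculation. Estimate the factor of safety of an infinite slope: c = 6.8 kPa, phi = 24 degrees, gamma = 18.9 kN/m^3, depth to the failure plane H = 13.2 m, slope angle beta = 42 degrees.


Using Fs = c / (gamma*H*sin(beta)*cos(beta)) + tan(phi)/tan(beta)
Cohesion contribution = 6.8 / (18.9*13.2*sin(42)*cos(42))
Cohesion contribution = 0.0548137
Friction contribution = tan(24)/tan(42) = 0.494477
Fs = 0.0548137 + 0.494477
Fs = 0.549


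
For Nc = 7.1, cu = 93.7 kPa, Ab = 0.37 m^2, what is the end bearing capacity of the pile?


Using Qb = Nc * cu * Ab
Qb = 7.1 * 93.7 * 0.37
Qb = 246.15 kN


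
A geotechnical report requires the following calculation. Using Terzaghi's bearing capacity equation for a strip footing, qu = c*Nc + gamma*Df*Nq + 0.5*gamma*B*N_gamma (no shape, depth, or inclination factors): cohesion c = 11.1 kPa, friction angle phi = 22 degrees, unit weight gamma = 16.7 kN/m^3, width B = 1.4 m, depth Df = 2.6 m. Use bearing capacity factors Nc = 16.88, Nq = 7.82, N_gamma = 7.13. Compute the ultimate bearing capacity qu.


Compute qu = c*Nc + gamma*Df*Nq + 0.5*gamma*B*N_gamma
Term 1: 11.1 * 16.88 = 187.368
Term 2: 16.7 * 2.6 * 7.82 = 339.5444
Term 3: 0.5 * 16.7 * 1.4 * 7.13 = 83.3497
qu = 187.368 + 339.5444 + 83.3497
qu = 610.26 kPa


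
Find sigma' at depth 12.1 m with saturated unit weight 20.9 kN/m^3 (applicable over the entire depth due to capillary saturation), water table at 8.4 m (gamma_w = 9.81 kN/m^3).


Total stress = gamma_sat * depth
sigma = 20.9 * 12.1 = 252.89 kPa
Pore water pressure u = gamma_w * (depth - d_wt)
u = 9.81 * (12.1 - 8.4) = 36.297 kPa
Effective stress = sigma - u
sigma' = 252.89 - 36.297 = 216.59 kPa


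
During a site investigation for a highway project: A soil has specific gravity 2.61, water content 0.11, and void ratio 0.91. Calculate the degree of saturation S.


Using S = Gs * w / e
S = 2.61 * 0.11 / 0.91
S = 0.3155


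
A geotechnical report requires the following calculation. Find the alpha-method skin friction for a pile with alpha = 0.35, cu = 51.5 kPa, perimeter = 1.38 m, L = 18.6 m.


Result: 462.67 kN

Derivation:
Using Qs = alpha * cu * perimeter * L
Qs = 0.35 * 51.5 * 1.38 * 18.6
Qs = 462.67 kN


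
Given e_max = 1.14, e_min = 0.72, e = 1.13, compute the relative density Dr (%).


Result: 2.38 %

Derivation:
Using Dr = (e_max - e) / (e_max - e_min) * 100
e_max - e = 1.14 - 1.13 = 0.01
e_max - e_min = 1.14 - 0.72 = 0.42
Dr = 0.01 / 0.42 * 100
Dr = 2.38 %


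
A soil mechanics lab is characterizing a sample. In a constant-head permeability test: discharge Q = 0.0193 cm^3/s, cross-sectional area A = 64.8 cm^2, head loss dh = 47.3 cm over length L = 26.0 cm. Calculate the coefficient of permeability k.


Result: 0.000164 cm/s

Derivation:
Compute hydraulic gradient:
i = dh / L = 47.3 / 26.0 = 1.81923
Then apply Darcy's law:
k = Q / (A * i)
k = 0.0193 / (64.8 * 1.81923)
k = 0.0193 / 117.886
k = 0.000164 cm/s


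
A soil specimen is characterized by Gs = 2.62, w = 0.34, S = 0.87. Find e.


Using the relation e = Gs * w / S
e = 2.62 * 0.34 / 0.87
e = 1.0239


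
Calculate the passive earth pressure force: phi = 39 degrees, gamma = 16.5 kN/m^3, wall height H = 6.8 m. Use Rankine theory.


Compute passive earth pressure coefficient:
Kp = tan^2(45 + phi/2) = tan^2(64.5) = 4.395495
Compute passive force:
Pp = 0.5 * Kp * gamma * H^2
Pp = 0.5 * 4.395495 * 16.5 * 6.8^2
Pp = 1676.79 kN/m


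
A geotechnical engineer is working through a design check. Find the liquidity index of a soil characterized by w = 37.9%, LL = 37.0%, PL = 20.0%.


First compute the plasticity index:
PI = LL - PL = 37.0 - 20.0 = 17.0
Then compute the liquidity index:
LI = (w - PL) / PI
LI = (37.9 - 20.0) / 17.0
LI = 1.053


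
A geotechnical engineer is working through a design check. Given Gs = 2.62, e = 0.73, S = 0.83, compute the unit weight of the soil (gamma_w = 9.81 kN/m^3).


Result: 18.293 kN/m^3

Derivation:
Using gamma = gamma_w * (Gs + S*e) / (1 + e)
Numerator: Gs + S*e = 2.62 + 0.83*0.73 = 3.2259
Denominator: 1 + e = 1 + 0.73 = 1.73
gamma = 9.81 * 3.2259 / 1.73
gamma = 18.293 kN/m^3


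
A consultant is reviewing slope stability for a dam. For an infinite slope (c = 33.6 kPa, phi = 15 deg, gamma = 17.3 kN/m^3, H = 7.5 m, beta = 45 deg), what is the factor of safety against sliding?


Using Fs = c / (gamma*H*sin(beta)*cos(beta)) + tan(phi)/tan(beta)
Cohesion contribution = 33.6 / (17.3*7.5*sin(45)*cos(45))
Cohesion contribution = 0.517919
Friction contribution = tan(15)/tan(45) = 0.267949
Fs = 0.517919 + 0.267949
Fs = 0.786


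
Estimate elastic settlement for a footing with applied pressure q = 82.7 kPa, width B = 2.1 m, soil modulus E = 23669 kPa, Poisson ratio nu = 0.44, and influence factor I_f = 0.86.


Using Se = q * B * (1 - nu^2) * I_f / E
1 - nu^2 = 1 - 0.44^2 = 0.8064
Se = 82.7 * 2.1 * 0.8064 * 0.86 / 23669
Se = 0.005089 m
Convert to mm: Se = 0.005089 * 1000 = 5.089 mm


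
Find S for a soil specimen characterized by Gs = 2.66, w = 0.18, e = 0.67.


Using S = Gs * w / e
S = 2.66 * 0.18 / 0.67
S = 0.7146


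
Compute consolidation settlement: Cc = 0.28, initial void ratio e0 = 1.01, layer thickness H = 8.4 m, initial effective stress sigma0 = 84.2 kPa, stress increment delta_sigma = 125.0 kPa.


Using Sc = Cc * H / (1 + e0) * log10((sigma0 + delta_sigma) / sigma0)
Stress ratio = (84.2 + 125.0) / 84.2 = 2.48456
log10(2.48456) = 0.39525
Cc * H / (1 + e0) = 0.28 * 8.4 / (1 + 1.01) = 1.17015
Sc = 1.17015 * 0.39525
Sc = 0.4625 m


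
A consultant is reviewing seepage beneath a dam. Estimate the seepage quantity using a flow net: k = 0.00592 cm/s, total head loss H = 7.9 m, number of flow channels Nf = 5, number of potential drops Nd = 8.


Convert k to m/s for unit consistency with H:
k = 0.00592 cm/s = 0.00592 / 100 m/s = 5.92e-05 m/s
Using q = k * H * Nf / Nd
Nf / Nd = 5 / 8 = 0.625
q = 5.92e-05 * 7.9 * 0.625
q = 0.0002923 m^3/s per m


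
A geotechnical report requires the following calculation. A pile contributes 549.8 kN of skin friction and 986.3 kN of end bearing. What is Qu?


Result: 1536.1 kN

Derivation:
Using Qu = Qf + Qb
Qu = 549.8 + 986.3
Qu = 1536.1 kN


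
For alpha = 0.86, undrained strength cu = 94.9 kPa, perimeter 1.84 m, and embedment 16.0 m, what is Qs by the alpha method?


Result: 2402.72 kN

Derivation:
Using Qs = alpha * cu * perimeter * L
Qs = 0.86 * 94.9 * 1.84 * 16.0
Qs = 2402.72 kN


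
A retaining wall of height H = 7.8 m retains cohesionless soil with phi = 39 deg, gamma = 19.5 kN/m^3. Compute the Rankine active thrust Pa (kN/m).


Result: 134.95 kN/m

Derivation:
Compute active earth pressure coefficient:
Ka = tan^2(45 - phi/2) = tan^2(25.5) = 0.227506
Compute active force:
Pa = 0.5 * Ka * gamma * H^2
Pa = 0.5 * 0.227506 * 19.5 * 7.8^2
Pa = 134.95 kN/m


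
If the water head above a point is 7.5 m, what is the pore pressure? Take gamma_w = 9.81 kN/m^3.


Using u = gamma_w * h_w
u = 9.81 * 7.5
u = 73.58 kPa


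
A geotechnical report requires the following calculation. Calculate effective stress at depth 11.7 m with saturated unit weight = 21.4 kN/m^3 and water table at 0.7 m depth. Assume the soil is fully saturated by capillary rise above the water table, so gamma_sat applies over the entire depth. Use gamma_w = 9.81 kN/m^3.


Total stress = gamma_sat * depth
sigma = 21.4 * 11.7 = 250.38 kPa
Pore water pressure u = gamma_w * (depth - d_wt)
u = 9.81 * (11.7 - 0.7) = 107.91 kPa
Effective stress = sigma - u
sigma' = 250.38 - 107.91 = 142.47 kPa


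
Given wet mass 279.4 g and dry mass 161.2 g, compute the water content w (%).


Using w = (m_wet - m_dry) / m_dry * 100
m_wet - m_dry = 279.4 - 161.2 = 118.2 g
w = 118.2 / 161.2 * 100
w = 73.33 %


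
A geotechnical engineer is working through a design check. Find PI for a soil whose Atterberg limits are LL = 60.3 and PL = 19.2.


Using PI = LL - PL
PI = 60.3 - 19.2
PI = 41.1


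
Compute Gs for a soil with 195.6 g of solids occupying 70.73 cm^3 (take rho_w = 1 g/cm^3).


Result: 2.765

Derivation:
Using Gs = m_s / (V_s * rho_w)
Since rho_w = 1 g/cm^3:
Gs = 195.6 / 70.73
Gs = 2.765


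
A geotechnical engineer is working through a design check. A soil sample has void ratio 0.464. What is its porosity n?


Using the relation n = e / (1 + e)
n = 0.464 / (1 + 0.464)
n = 0.464 / 1.464
n = 0.3169


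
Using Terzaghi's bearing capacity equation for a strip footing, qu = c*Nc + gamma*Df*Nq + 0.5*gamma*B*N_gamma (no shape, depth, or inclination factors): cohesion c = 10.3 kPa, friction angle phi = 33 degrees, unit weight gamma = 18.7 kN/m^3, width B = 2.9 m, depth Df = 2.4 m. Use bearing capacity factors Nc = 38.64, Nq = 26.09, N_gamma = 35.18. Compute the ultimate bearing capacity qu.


Compute qu = c*Nc + gamma*Df*Nq + 0.5*gamma*B*N_gamma
Term 1: 10.3 * 38.64 = 397.992
Term 2: 18.7 * 2.4 * 26.09 = 1170.9192
Term 3: 0.5 * 18.7 * 2.9 * 35.18 = 953.9057
qu = 397.992 + 1170.9192 + 953.9057
qu = 2522.82 kPa


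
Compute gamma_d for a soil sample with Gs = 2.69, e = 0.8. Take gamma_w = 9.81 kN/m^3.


Result: 14.66 kN/m^3

Derivation:
Using gamma_d = Gs * gamma_w / (1 + e)
gamma_d = 2.69 * 9.81 / (1 + 0.8)
gamma_d = 2.69 * 9.81 / 1.8
gamma_d = 14.66 kN/m^3


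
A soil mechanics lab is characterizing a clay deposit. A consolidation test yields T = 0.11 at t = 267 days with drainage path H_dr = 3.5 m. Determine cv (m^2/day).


Result: 0.00505 m^2/day

Derivation:
Using cv = T * H_dr^2 / t
H_dr^2 = 3.5^2 = 12.25
cv = 0.11 * 12.25 / 267
cv = 0.00505 m^2/day


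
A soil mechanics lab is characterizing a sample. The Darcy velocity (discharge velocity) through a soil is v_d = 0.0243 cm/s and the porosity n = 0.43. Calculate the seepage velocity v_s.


Using v_s = v_d / n
v_s = 0.0243 / 0.43
v_s = 0.05651 cm/s


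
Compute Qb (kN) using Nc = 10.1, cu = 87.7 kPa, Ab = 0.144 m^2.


Using Qb = Nc * cu * Ab
Qb = 10.1 * 87.7 * 0.144
Qb = 127.55 kN


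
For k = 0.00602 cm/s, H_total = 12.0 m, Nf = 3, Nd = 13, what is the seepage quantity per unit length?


Result: 0.0001667 m^3/s per m

Derivation:
Convert k to m/s for unit consistency with H:
k = 0.00602 cm/s = 0.00602 / 100 m/s = 6.02e-05 m/s
Using q = k * H * Nf / Nd
Nf / Nd = 3 / 13 = 0.2308
q = 6.02e-05 * 12.0 * 0.2308
q = 0.0001667 m^3/s per m


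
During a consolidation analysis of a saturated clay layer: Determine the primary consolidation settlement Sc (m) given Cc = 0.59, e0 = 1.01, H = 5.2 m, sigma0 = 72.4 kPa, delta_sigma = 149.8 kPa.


Using Sc = Cc * H / (1 + e0) * log10((sigma0 + delta_sigma) / sigma0)
Stress ratio = (72.4 + 149.8) / 72.4 = 3.06906
log10(3.06906) = 0.487005
Cc * H / (1 + e0) = 0.59 * 5.2 / (1 + 1.01) = 1.52637
Sc = 1.52637 * 0.487005
Sc = 0.7433 m


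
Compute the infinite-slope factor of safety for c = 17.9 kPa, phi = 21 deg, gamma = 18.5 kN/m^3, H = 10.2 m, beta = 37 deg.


Using Fs = c / (gamma*H*sin(beta)*cos(beta)) + tan(phi)/tan(beta)
Cohesion contribution = 17.9 / (18.5*10.2*sin(37)*cos(37))
Cohesion contribution = 0.197365
Friction contribution = tan(21)/tan(37) = 0.509405
Fs = 0.197365 + 0.509405
Fs = 0.707


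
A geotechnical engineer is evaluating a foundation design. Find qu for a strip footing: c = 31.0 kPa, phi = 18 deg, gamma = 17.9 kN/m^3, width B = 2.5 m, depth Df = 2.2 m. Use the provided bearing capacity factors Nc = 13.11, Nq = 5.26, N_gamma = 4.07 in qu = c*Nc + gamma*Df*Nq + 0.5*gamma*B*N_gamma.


Compute qu = c*Nc + gamma*Df*Nq + 0.5*gamma*B*N_gamma
Term 1: 31.0 * 13.11 = 406.41
Term 2: 17.9 * 2.2 * 5.26 = 207.1388
Term 3: 0.5 * 17.9 * 2.5 * 4.07 = 91.06625
qu = 406.41 + 207.1388 + 91.06625
qu = 704.62 kPa


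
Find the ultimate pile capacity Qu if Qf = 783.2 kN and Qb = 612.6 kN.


Using Qu = Qf + Qb
Qu = 783.2 + 612.6
Qu = 1395.8 kN


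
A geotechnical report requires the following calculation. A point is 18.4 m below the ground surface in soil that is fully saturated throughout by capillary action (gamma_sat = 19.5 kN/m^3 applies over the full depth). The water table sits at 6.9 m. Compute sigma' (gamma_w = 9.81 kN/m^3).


Total stress = gamma_sat * depth
sigma = 19.5 * 18.4 = 358.8 kPa
Pore water pressure u = gamma_w * (depth - d_wt)
u = 9.81 * (18.4 - 6.9) = 112.815 kPa
Effective stress = sigma - u
sigma' = 358.8 - 112.815 = 245.99 kPa


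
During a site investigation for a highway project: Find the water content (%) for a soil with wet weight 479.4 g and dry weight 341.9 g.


Result: 40.22 %

Derivation:
Using w = (m_wet - m_dry) / m_dry * 100
m_wet - m_dry = 479.4 - 341.9 = 137.5 g
w = 137.5 / 341.9 * 100
w = 40.22 %


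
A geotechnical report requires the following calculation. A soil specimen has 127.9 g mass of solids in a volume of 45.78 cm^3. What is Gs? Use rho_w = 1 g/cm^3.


Using Gs = m_s / (V_s * rho_w)
Since rho_w = 1 g/cm^3:
Gs = 127.9 / 45.78
Gs = 2.794


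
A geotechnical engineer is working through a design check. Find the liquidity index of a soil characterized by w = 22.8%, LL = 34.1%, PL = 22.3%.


First compute the plasticity index:
PI = LL - PL = 34.1 - 22.3 = 11.8
Then compute the liquidity index:
LI = (w - PL) / PI
LI = (22.8 - 22.3) / 11.8
LI = 0.042


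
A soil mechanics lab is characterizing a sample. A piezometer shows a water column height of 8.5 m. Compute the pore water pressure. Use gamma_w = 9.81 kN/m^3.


Using u = gamma_w * h_w
u = 9.81 * 8.5
u = 83.39 kPa


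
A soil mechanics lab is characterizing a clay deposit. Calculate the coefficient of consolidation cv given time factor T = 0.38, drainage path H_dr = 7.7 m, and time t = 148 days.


Using cv = T * H_dr^2 / t
H_dr^2 = 7.7^2 = 59.29
cv = 0.38 * 59.29 / 148
cv = 0.15223 m^2/day


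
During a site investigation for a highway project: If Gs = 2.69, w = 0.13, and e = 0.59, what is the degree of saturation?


Using S = Gs * w / e
S = 2.69 * 0.13 / 0.59
S = 0.5927


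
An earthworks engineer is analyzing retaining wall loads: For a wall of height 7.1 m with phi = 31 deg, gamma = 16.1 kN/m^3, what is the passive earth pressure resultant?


Compute passive earth pressure coefficient:
Kp = tan^2(45 + phi/2) = tan^2(60.5) = 3.124035
Compute passive force:
Pp = 0.5 * Kp * gamma * H^2
Pp = 0.5 * 3.124035 * 16.1 * 7.1^2
Pp = 1267.74 kN/m


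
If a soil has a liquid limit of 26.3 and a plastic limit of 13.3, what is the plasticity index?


Result: 13.0

Derivation:
Using PI = LL - PL
PI = 26.3 - 13.3
PI = 13.0


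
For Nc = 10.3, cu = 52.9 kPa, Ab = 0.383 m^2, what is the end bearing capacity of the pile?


Using Qb = Nc * cu * Ab
Qb = 10.3 * 52.9 * 0.383
Qb = 208.69 kN


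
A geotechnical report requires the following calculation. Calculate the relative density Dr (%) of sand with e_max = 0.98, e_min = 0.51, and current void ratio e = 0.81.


Using Dr = (e_max - e) / (e_max - e_min) * 100
e_max - e = 0.98 - 0.81 = 0.17
e_max - e_min = 0.98 - 0.51 = 0.47
Dr = 0.17 / 0.47 * 100
Dr = 36.17 %
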